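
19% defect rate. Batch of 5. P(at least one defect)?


P(all good) = (81/100)^5 = 3486784401/10000000000
P(≥1 defect) = 6513215599/10000000000

P = 6513215599/10000000000 ≈ 65.13%


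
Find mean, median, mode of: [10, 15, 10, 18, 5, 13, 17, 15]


Sorted: [5, 10, 10, 13, 15, 15, 17, 18]
Mean = 103/8
Median = 14
Freq: {10: 2, 15: 2, 18: 1, 5: 1, 13: 1, 17: 1}
Mode: [10, 15]

Mean=103/8, Median=14, Mode=[10, 15]


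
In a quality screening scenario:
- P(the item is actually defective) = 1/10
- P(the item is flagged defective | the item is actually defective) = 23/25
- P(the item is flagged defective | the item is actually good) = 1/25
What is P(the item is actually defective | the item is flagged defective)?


Using Bayes' theorem:
P(A|B) = P(B|A)·P(A) / P(B)

P(the item is flagged defective) = 23/25 × 1/10 + 1/25 × 9/10
= 23/250 + 9/250 = 16/125

P(the item is actually defective|the item is flagged defective) = (23/250) / (16/125) = 23/32

P(the item is actually defective|the item is flagged defective) = 23/32 ≈ 71.88%


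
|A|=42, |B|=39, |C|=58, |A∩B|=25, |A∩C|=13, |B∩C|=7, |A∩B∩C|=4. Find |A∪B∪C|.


|A∪B∪C| = 42+39+58-25-13-7+4 = 98

|A∪B∪C| = 98


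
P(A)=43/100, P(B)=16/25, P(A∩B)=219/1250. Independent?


P(A)×P(B) = 172/625
P(A∩B) = 219/1250
Not equal → NOT independent

No, not independent


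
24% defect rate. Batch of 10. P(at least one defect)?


P(all good) = (19/25)^10 = 6131066257801/95367431640625
P(≥1 defect) = 89236365382824/95367431640625

P = 89236365382824/95367431640625 ≈ 93.57%


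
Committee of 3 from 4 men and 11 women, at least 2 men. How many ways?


Count by #men:
  2M,1W: C(4,2)×C(11,1)=66
  3M,0W: C(4,3)×C(11,0)=4
Total = 70

70


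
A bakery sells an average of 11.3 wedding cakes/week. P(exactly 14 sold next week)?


Poisson(λ=11.3): P(X=14) = e^(-λ)×λ^k/k!
= e^(-11.3) × 11.3^14 / 14!
≈ 1.237292426e-05 × 5.53475254663e+14 / 87178291200 ≈ 0.078553

P(X=14) ≈ 0.078553 ≈ 7.86%


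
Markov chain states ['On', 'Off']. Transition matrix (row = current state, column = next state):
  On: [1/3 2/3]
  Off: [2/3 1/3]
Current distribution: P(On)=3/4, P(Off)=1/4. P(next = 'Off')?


P(next=Off) = Σᵢ P(now=i)×P(i→Off)
= 3/4×2/3 + 1/4×1/3
= 1/2 + 1/12 = 7/12

P = 7/12 ≈ 0.5833


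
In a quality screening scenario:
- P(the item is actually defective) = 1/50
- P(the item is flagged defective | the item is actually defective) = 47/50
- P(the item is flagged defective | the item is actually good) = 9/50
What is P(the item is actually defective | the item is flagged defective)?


Using Bayes' theorem:
P(A|B) = P(B|A)·P(A) / P(B)

P(the item is flagged defective) = 47/50 × 1/50 + 9/50 × 49/50
= 47/2500 + 441/2500 = 122/625

P(the item is actually defective|the item is flagged defective) = (47/2500) / (122/625) = 47/488

P(the item is actually defective|the item is flagged defective) = 47/488 ≈ 9.63%


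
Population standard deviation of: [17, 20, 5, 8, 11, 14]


Mean = 75/6 = 25/2
  (17-25/2)²=81/4
  (20-25/2)²=225/4
  (5-25/2)²=225/4
  (8-25/2)²=81/4
  (11-25/2)²=9/4
  (14-25/2)²=9/4
Σ(x-μ)² = 315/2
σ² = (315/2)/6 = 105/4

σ = √(105/4) ≈ 5.1235


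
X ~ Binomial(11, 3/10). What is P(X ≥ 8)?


P(X ≥ 8) = Σ P(X=i) for i=8..11
P(X=8) = 74263959/20000000000
P(X=9) = 10609137/20000000000
P(X=10) = 4546773/100000000000
P(X=11) = 177147/100000000000
Sum = 2145447/500000000

P(X ≥ 8) = 2145447/500000000 ≈ 0.43%


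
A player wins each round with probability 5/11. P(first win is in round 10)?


Geometric: P(X=10) = (1-p)^(k-1)×p = (6/11)^9×5/11 = 50388480/25937424601

P(X=10) = 50388480/25937424601 ≈ 0.19%


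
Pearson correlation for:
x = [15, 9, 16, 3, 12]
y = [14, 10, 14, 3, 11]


n=5, Σx=55, Σy=52, Σxy=665, Σx²=715, Σy²=622
r = (5×665 - 55×52)/√((5×715 - 55²)(5×622 - 52²))
= 465/√(550×406) = 465/√223300 ≈ 465/472.5463 ≈ 0.9840

r ≈ 0.9840


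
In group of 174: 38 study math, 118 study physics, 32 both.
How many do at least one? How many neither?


|A∪B| = 38+118-32 = 124
Neither = 174-124 = 50

At least one: 124; Neither: 50


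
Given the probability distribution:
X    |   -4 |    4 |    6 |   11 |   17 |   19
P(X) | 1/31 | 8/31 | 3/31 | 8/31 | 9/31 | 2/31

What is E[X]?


E[X] = Σ x·P(X=x)
= (-4)×(1/31) + (4)×(8/31) + (6)×(3/31) + (11)×(8/31) + (17)×(9/31) + (19)×(2/31)
= 325/31

E[X] = 325/31


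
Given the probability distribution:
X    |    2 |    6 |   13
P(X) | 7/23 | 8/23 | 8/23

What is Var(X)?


E[X] = 166/23
E[X²] = 1668/23
Var(X) = E[X²] - (E[X])² = 1668/23 - 27556/529 = 10808/529

Var(X) = 10808/529 ≈ 20.4310


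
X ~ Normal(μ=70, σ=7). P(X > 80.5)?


z = (80.5-70)/7 = 1.5
P(X > 80.5) = 1 - P(Z ≤ 1.5) = 1 - 0.9332 = 0.0668

P(X > 80.5) ≈ 0.0668


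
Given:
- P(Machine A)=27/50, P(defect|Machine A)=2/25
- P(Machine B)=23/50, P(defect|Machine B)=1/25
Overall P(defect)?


P(B) = Σ P(B|Aᵢ)×P(Aᵢ)
  2/25×27/50 = 27/625
  1/25×23/50 = 23/1250
Sum = 77/1250

P(defect) = 77/1250 ≈ 6.16%


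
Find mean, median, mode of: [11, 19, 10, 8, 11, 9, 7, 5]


Sorted: [5, 7, 8, 9, 10, 11, 11, 19]
Mean = 80/8 = 10
Median = 19/2
Freq: {11: 2, 19: 1, 10: 1, 8: 1, 9: 1, 7: 1, 5: 1}
Mode: [11]

Mean=10, Median=19/2, Mode=11


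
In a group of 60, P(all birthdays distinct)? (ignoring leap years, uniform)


P(all different) = Π(365-i)/365 for i=0..59
= (365/365)×(364/365)×...×(306/365)
= 0.005877

P ≈ 0.0059 ≈ 0.59%


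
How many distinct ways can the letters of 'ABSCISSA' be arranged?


Letters: 8, freq: {'A': 2, 'B': 1, 'S': 3, 'C': 1, 'I': 1}
8!/(2!×1!×3!×1!×1!) = 40320/12 = 3360

3360


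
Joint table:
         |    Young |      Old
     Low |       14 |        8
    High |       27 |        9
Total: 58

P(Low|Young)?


P(Low|Young) = 14/(14+27) = 14/41

P = 14/41 ≈ 34.15%


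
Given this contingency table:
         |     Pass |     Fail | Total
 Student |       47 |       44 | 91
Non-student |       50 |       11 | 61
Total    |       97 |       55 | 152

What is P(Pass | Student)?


P(Pass | Student) = 47/(47+44) = 47/91

P(Pass|Student) = 47/91 ≈ 51.65%


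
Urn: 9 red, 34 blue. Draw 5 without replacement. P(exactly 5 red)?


Hypergeometric: C(9,5)×C(34,0)/C(43,5)
= 126×1/962598 = 3/22919

P(X=5) = 3/22919 ≈ 0.01%


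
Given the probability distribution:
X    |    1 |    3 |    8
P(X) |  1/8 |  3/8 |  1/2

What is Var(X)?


E[X] = 21/4
E[X²] = 71/2
Var(X) = E[X²] - (E[X])² = 71/2 - 441/16 = 127/16

Var(X) = 127/16 ≈ 7.9375


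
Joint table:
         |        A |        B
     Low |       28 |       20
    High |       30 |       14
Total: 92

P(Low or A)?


P(Low∨A) = P(Low) + P(A) - P(Low∧A)
= (48 + 58 - 28)/92 = 78/92 = 39/46

P = 39/46 ≈ 84.78%


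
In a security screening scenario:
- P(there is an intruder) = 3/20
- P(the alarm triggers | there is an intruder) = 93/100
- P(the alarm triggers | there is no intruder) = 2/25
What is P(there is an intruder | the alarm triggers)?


Using Bayes' theorem:
P(A|B) = P(B|A)·P(A) / P(B)

P(the alarm triggers) = 93/100 × 3/20 + 2/25 × 17/20
= 279/2000 + 17/250 = 83/400

P(there is an intruder|the alarm triggers) = (279/2000) / (83/400) = 279/415

P(there is an intruder|the alarm triggers) = 279/415 ≈ 67.23%


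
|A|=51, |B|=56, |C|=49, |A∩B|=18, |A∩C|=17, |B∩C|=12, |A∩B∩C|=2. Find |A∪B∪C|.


|A∪B∪C| = 51+56+49-18-17-12+2 = 111

|A∪B∪C| = 111


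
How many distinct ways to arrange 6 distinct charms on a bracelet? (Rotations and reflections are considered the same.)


Free circular arrangements: rotations and reflections both identified.
(n-1)!/2 = 5!/2 = 120/2 = 60

60


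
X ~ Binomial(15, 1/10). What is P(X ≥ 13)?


P(X ≥ 13) = Σ P(X=i) for i=13..15
P(X=13) = 1701/200000000000000
P(X=14) = 27/200000000000000
P(X=15) = 1/1000000000000000
Sum = 8641/1000000000000000

P(X ≥ 13) = 8641/1000000000000000 ≈ 0.00%


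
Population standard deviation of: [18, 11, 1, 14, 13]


Mean = 57/5
  (18-57/5)²=1089/25
  (11-57/5)²=4/25
  (1-57/5)²=2704/25
  (14-57/5)²=169/25
  (13-57/5)²=64/25
Σ(x-μ)² = 806/5
σ² = (806/5)/5 = 806/25

σ = √(806/25) ≈ 5.6780


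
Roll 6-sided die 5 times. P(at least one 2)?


P(no 2)^5 = (5/6)^5 = 3125/7776
P(≥1) = 1 - 3125/7776 = 4651/7776

P = 4651/7776 ≈ 59.81%


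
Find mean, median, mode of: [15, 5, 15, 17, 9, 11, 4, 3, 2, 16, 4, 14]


Sorted: [2, 3, 4, 4, 5, 9, 11, 14, 15, 15, 16, 17]
Mean = 115/12
Median = 10
Freq: {15: 2, 5: 1, 17: 1, 9: 1, 11: 1, 4: 2, 3: 1, 2: 1, 16: 1, 14: 1}
Mode: [4, 15]

Mean=115/12, Median=10, Mode=[4, 15]


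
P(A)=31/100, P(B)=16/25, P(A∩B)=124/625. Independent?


P(A)×P(B) = 124/625
P(A∩B) = 124/625
Equal ✓ → Independent

Yes, independent


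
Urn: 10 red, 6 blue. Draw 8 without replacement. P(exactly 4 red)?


Hypergeometric: C(10,4)×C(6,4)/C(16,8)
= 210×15/12870 = 35/143

P(X=4) = 35/143 ≈ 24.48%


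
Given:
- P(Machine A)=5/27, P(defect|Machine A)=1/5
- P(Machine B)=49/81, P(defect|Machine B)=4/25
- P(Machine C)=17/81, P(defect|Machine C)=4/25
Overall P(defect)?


P(B) = Σ P(B|Aᵢ)×P(Aᵢ)
  1/5×5/27 = 1/27
  4/25×49/81 = 196/2025
  4/25×17/81 = 68/2025
Sum = 113/675

P(defect) = 113/675 ≈ 16.74%


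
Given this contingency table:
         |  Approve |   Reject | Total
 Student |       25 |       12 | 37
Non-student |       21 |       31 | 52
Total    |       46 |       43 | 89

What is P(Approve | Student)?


P(Approve | Student) = 25/(25+12) = 25/37

P(Approve|Student) = 25/37 ≈ 67.57%


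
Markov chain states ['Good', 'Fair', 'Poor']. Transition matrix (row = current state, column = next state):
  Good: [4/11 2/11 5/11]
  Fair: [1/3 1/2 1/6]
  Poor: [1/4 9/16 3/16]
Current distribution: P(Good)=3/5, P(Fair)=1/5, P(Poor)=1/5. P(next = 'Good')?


P(next=Good) = Σᵢ P(now=i)×P(i→Good)
= 3/5×4/11 + 1/5×1/3 + 1/5×1/4
= 12/55 + 1/15 + 1/20 = 221/660

P = 221/660 ≈ 0.3348


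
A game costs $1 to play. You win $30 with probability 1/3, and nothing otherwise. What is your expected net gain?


E[gain] = (30-1)×1/3 + (-1)×2/3
= 29/3 - 2/3 = 9

Expected net gain = $9 ≈ $9.00


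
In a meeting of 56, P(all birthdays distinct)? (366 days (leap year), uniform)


P(all different) = Π(366-i)/366 for i=0..55
= (366/366)×(365/366)×...×(311/366)
= 0.011818

P ≈ 0.0118 ≈ 1.18%


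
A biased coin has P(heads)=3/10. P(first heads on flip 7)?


Geometric: P(X=7) = (1-p)^(k-1)×p = (7/10)^6×3/10 = 352947/10000000

P(X=7) = 352947/10000000 ≈ 3.53%


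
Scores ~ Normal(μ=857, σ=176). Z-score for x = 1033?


z = (x - μ)/σ = (1033 - 857)/176 = 1.0

z = 1.0


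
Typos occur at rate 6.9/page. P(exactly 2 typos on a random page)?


Poisson(λ=6.9): P(X=2) = e^(-λ)×λ^k/k!
= e^(-6.9) × 6.9^2 / 2!
≈ 0.001007785429 × 47.61 / 2 ≈ 0.023990

P(X=2) ≈ 0.023990 ≈ 2.40%


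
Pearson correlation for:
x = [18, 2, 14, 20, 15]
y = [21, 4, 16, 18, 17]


n=5, Σx=69, Σy=76, Σxy=1225, Σx²=1149, Σy²=1326
r = (5×1225 - 69×76)/√((5×1149 - 69²)(5×1326 - 76²))
= 881/√(984×854) = 881/√840336 ≈ 881/916.6984 ≈ 0.9611

r ≈ 0.9611


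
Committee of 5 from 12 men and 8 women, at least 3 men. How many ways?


Count by #men:
  3M,2W: C(12,3)×C(8,2)=6160
  4M,1W: C(12,4)×C(8,1)=3960
  5M,0W: C(12,5)×C(8,0)=792
Total = 10912

10912


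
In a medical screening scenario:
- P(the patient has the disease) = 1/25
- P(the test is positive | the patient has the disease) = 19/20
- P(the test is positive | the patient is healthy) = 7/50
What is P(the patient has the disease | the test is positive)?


Using Bayes' theorem:
P(A|B) = P(B|A)·P(A) / P(B)

P(the test is positive) = 19/20 × 1/25 + 7/50 × 24/25
= 19/500 + 84/625 = 431/2500

P(the patient has the disease|the test is positive) = (19/500) / (431/2500) = 95/431

P(the patient has the disease|the test is positive) = 95/431 ≈ 22.04%


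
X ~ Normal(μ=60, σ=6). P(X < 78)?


z = (78-60)/6 = 3.0
P(Z < 3.0) = 0.9987

P(X < 78) ≈ 0.9987


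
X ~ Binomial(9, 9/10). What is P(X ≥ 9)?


P(X ≥ 9) = Σ P(X=i) for i=9..9
P(X=9) = 387420489/1000000000
Sum = 387420489/1000000000

P(X ≥ 9) = 387420489/1000000000 ≈ 38.74%


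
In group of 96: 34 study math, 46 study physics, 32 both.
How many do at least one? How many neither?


|A∪B| = 34+46-32 = 48
Neither = 96-48 = 48

At least one: 48; Neither: 48


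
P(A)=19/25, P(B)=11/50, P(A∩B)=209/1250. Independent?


P(A)×P(B) = 209/1250
P(A∩B) = 209/1250
Equal ✓ → Independent

Yes, independent


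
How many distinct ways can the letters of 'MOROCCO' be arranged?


Letters: 7, freq: {'M': 1, 'O': 3, 'R': 1, 'C': 2}
7!/(1!×3!×1!×2!) = 5040/12 = 420

420


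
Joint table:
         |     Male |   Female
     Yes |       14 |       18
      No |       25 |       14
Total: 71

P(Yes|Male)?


P(Yes|Male) = 14/(14+25) = 14/39

P = 14/39 ≈ 35.90%


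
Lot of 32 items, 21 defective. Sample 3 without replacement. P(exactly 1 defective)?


Hypergeometric: C(21,1)×C(11,2)/C(32,3)
= 21×55/4960 = 231/992

P(X=1) = 231/992 ≈ 23.29%


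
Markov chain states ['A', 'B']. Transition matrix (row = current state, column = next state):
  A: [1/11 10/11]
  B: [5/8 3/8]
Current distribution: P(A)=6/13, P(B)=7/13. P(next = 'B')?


P(next=B) = Σᵢ P(now=i)×P(i→B)
= 6/13×10/11 + 7/13×3/8
= 60/143 + 21/104 = 711/1144

P = 711/1144 ≈ 0.6215


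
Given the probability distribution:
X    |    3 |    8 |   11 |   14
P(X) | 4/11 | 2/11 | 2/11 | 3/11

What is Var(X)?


E[X] = 92/11
E[X²] = 994/11
Var(X) = E[X²] - (E[X])² = 994/11 - 8464/121 = 2470/121

Var(X) = 2470/121 ≈ 20.4132


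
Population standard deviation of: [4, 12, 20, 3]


Mean = 39/4
  (4-39/4)²=529/16
  (12-39/4)²=81/16
  (20-39/4)²=1681/16
  (3-39/4)²=729/16
Σ(x-μ)² = 755/4
σ² = (755/4)/4 = 755/16

σ = √(755/16) ≈ 6.8693


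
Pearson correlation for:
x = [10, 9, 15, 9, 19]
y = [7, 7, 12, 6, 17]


n=5, Σx=62, Σy=49, Σxy=690, Σx²=848, Σy²=567
r = (5×690 - 62×49)/√((5×848 - 62²)(5×567 - 49²))
= 412/√(396×434) = 412/√171864 ≈ 412/414.5648 ≈ 0.9938

r ≈ 0.9938


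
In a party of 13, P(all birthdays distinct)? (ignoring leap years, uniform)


P(all different) = Π(365-i)/365 for i=0..12
= (365/365)×(364/365)×...×(353/365)
= 0.805590

P ≈ 0.8056 ≈ 80.56%


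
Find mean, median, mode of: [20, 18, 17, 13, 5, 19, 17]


Sorted: [5, 13, 17, 17, 18, 19, 20]
Mean = 109/7
Median = 17
Freq: {20: 1, 18: 1, 17: 2, 13: 1, 5: 1, 19: 1}
Mode: [17]

Mean=109/7, Median=17, Mode=17


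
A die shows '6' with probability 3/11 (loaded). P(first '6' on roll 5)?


Geometric: P(X=5) = (1-p)^(k-1)×p = (8/11)^4×3/11 = 12288/161051

P(X=5) = 12288/161051 ≈ 7.63%


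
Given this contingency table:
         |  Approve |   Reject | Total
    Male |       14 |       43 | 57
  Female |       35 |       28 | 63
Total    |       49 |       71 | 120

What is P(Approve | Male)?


P(Approve | Male) = 14/(14+43) = 14/57

P(Approve|Male) = 14/57 ≈ 24.56%


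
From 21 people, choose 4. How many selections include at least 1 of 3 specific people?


Complement: C(21,4) - C(18,4) = 5985 - 3060 = 2925

2925


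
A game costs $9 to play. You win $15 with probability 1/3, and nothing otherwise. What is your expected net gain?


E[gain] = (15-9)×1/3 + (-9)×2/3
= 2 - 6 = -4

Expected net gain = $-4 ≈ $-4.00


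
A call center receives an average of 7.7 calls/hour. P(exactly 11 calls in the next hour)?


Poisson(λ=7.7): P(X=11) = e^(-λ)×λ^k/k!
= e^(-7.7) × 7.7^11 / 11!
≈ 0.0004528271829 × 5641543963.89 / 39916800 ≈ 0.063999

P(X=11) ≈ 0.063999 ≈ 6.40%


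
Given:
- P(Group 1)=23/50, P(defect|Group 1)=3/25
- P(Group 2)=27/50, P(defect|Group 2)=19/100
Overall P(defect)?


P(B) = Σ P(B|Aᵢ)×P(Aᵢ)
  3/25×23/50 = 69/1250
  19/100×27/50 = 513/5000
Sum = 789/5000

P(defect) = 789/5000 ≈ 15.78%


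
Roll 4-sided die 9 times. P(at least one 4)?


P(no 4)^9 = (3/4)^9 = 19683/262144
P(≥1) = 1 - 19683/262144 = 242461/262144

P = 242461/262144 ≈ 92.49%


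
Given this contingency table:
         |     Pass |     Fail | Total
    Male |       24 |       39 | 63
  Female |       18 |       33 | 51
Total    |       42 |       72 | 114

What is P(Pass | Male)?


P(Pass | Male) = 24/(24+39) = 24/63 = 8/21

P(Pass|Male) = 8/21 ≈ 38.10%


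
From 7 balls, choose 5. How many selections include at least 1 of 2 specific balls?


Complement: C(7,5) - C(5,5) = 21 - 1 = 20

20


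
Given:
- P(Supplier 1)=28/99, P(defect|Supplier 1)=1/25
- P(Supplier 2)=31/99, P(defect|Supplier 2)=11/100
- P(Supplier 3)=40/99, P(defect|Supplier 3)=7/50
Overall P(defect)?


P(B) = Σ P(B|Aᵢ)×P(Aᵢ)
  1/25×28/99 = 28/2475
  11/100×31/99 = 31/900
  7/50×40/99 = 28/495
Sum = 1013/9900

P(defect) = 1013/9900 ≈ 10.23%


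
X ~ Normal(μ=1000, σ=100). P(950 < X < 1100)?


z₁=(950-1000)/100=-0.5, z₂=(1100-1000)/100=1.0
P = Φ(1.0) - Φ(-0.5) = 0.841345 - 0.308538 = 0.532807 ≈ 0.5328

P(950 < X < 1100) ≈ 0.5328


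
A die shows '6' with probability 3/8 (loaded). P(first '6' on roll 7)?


Geometric: P(X=7) = (1-p)^(k-1)×p = (5/8)^6×3/8 = 46875/2097152

P(X=7) = 46875/2097152 ≈ 2.24%


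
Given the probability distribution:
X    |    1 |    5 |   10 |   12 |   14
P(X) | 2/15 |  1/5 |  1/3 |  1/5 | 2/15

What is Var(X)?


E[X] = 131/15
E[X²] = 467/5
Var(X) = E[X²] - (E[X])² = 467/5 - 17161/225 = 3854/225

Var(X) = 3854/225 ≈ 17.1289


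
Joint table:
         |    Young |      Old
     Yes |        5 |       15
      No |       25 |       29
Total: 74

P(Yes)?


P(Yes) = (5+15)/74 = 20/74 = 10/37

P(Yes) = 10/37 ≈ 27.03%


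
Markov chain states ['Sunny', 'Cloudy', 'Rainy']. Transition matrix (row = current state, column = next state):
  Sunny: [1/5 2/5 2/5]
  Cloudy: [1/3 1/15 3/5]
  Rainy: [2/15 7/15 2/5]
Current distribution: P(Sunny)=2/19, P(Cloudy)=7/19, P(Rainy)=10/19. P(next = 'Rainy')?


P(next=Rainy) = Σᵢ P(now=i)×P(i→Rainy)
= 2/19×2/5 + 7/19×3/5 + 10/19×2/5
= 4/95 + 21/95 + 4/19 = 9/19

P = 9/19 ≈ 0.4737


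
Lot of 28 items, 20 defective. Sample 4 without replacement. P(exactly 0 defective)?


Hypergeometric: C(20,0)×C(8,4)/C(28,4)
= 1×70/20475 = 2/585

P(X=0) = 2/585 ≈ 0.34%


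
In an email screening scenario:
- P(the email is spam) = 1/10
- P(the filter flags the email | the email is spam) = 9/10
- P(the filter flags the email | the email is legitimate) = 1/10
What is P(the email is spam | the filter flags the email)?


Using Bayes' theorem:
P(A|B) = P(B|A)·P(A) / P(B)

P(the filter flags the email) = 9/10 × 1/10 + 1/10 × 9/10
= 9/100 + 9/100 = 9/50

P(the email is spam|the filter flags the email) = (9/100) / (9/50) = 1/2

P(the email is spam|the filter flags the email) = 1/2 ≈ 50.00%


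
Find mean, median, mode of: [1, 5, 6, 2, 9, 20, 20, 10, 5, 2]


Sorted: [1, 2, 2, 5, 5, 6, 9, 10, 20, 20]
Mean = 80/10 = 8
Median = 11/2
Freq: {1: 1, 5: 2, 6: 1, 2: 2, 9: 1, 20: 2, 10: 1}
Mode: [2, 5, 20]

Mean=8, Median=11/2, Mode=[2, 5, 20]


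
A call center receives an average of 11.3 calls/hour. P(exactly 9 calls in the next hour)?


Poisson(λ=11.3): P(X=9) = e^(-λ)×λ^k/k!
= e^(-11.3) × 11.3^9 / 9!
≈ 1.237292426e-05 × 3004041937.98 / 362880 ≈ 0.102427

P(X=9) ≈ 0.102427 ≈ 10.24%


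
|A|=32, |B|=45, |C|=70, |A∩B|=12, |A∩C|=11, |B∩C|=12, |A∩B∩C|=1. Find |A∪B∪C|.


|A∪B∪C| = 32+45+70-12-11-12+1 = 113

|A∪B∪C| = 113


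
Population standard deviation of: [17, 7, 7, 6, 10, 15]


Mean = 62/6 = 31/3
  (17-31/3)²=400/9
  (7-31/3)²=100/9
  (7-31/3)²=100/9
  (6-31/3)²=169/9
  (10-31/3)²=1/9
  (15-31/3)²=196/9
Σ(x-μ)² = 322/3
σ² = (322/3)/6 = 161/9

σ = √(161/9) ≈ 4.2295


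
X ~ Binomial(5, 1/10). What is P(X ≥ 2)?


P(X ≥ 2) = Σ P(X=i) for i=2..5
P(X=2) = 729/10000
P(X=3) = 81/10000
P(X=4) = 9/20000
P(X=5) = 1/100000
Sum = 4073/50000

P(X ≥ 2) = 4073/50000 ≈ 8.15%


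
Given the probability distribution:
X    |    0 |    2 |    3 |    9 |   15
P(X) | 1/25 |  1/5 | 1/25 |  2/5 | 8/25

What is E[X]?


E[X] = Σ x·P(X=x)
= (0)×(1/25) + (2)×(1/5) + (3)×(1/25) + (9)×(2/5) + (15)×(8/25)
= 223/25

E[X] = 223/25


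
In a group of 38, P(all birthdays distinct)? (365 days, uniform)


P(all different) = Π(365-i)/365 for i=0..37
= (365/365)×(364/365)×...×(328/365)
= 0.135932

P ≈ 0.1359 ≈ 13.59%


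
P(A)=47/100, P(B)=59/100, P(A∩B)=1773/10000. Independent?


P(A)×P(B) = 2773/10000
P(A∩B) = 1773/10000
Not equal → NOT independent

No, not independent


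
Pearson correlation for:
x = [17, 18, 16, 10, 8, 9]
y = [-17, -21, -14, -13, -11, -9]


n=6, Σx=78, Σy=-85, Σxy=-1190, Σx²=1114, Σy²=1297
r = (6×(-1190) - 78×(-85))/√((6×1114 - 78²)(6×1297 - (-85)²))
= -510/√(600×557) = -510/√334200 ≈ -510/578.1003 ≈ -0.8822

r ≈ -0.8822


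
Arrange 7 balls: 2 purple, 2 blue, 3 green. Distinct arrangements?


7!/(2!×2!×3!) = 210

210


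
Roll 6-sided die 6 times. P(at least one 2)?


P(no 2)^6 = (5/6)^6 = 15625/46656
P(≥1) = 1 - 15625/46656 = 31031/46656

P = 31031/46656 ≈ 66.51%


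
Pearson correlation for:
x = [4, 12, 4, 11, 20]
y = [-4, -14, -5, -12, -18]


n=5, Σx=51, Σy=-53, Σxy=-696, Σx²=697, Σy²=705
r = (5×(-696) - 51×(-53))/√((5×697 - 51²)(5×705 - (-53)²))
= -777/√(884×716) = -777/√632944 ≈ -777/795.5778 ≈ -0.9766

r ≈ -0.9766


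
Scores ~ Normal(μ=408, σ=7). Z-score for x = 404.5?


z = (x - μ)/σ = (404.5 - 408)/7 = -0.5

z = -0.5


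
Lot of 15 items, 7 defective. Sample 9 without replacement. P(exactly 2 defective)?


Hypergeometric: C(7,2)×C(8,7)/C(15,9)
= 21×8/5005 = 24/715

P(X=2) = 24/715 ≈ 3.36%


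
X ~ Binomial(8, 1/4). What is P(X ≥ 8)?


P(X ≥ 8) = Σ P(X=i) for i=8..8
P(X=8) = 1/65536
Sum = 1/65536

P(X ≥ 8) = 1/65536 ≈ 0.00%


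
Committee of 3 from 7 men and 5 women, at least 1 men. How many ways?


Count by #men:
  1M,2W: C(7,1)×C(5,2)=70
  2M,1W: C(7,2)×C(5,1)=105
  3M,0W: C(7,3)×C(5,0)=35
Total = 210

210


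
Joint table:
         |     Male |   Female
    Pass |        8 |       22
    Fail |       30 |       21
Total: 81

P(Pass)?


P(Pass) = (8+22)/81 = 30/81 = 10/27

P(Pass) = 10/27 ≈ 37.04%


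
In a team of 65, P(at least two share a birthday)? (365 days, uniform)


P(all different) = Π(365-i)/365 for i=0..64
= 0.002317
P(match) = 1 - 0.002317 = 0.997683

P ≈ 0.9977 ≈ 99.77%


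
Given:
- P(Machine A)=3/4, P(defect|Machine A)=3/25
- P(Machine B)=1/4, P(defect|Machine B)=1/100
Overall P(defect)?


P(B) = Σ P(B|Aᵢ)×P(Aᵢ)
  3/25×3/4 = 9/100
  1/100×1/4 = 1/400
Sum = 37/400

P(defect) = 37/400 ≈ 9.25%


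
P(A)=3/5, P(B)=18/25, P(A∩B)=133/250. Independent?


P(A)×P(B) = 54/125
P(A∩B) = 133/250
Not equal → NOT independent

No, not independent


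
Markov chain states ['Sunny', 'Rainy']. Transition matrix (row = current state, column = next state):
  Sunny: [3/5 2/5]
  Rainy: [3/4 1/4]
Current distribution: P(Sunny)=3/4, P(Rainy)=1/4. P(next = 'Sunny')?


P(next=Sunny) = Σᵢ P(now=i)×P(i→Sunny)
= 3/4×3/5 + 1/4×3/4
= 9/20 + 3/16 = 51/80

P = 51/80 ≈ 0.6375


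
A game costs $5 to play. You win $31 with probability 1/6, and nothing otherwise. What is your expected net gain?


E[gain] = (31-5)×1/6 + (-5)×5/6
= 13/3 - 25/6 = 1/6

Expected net gain = $1/6 ≈ $0.17


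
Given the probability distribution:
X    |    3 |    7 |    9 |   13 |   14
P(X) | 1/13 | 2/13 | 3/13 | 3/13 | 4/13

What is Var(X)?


E[X] = 139/13
E[X²] = 1641/13
Var(X) = E[X²] - (E[X])² = 1641/13 - 19321/169 = 2012/169

Var(X) = 2012/169 ≈ 11.9053


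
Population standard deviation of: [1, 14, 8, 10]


Mean = 33/4
  (1-33/4)²=841/16
  (14-33/4)²=529/16
  (8-33/4)²=1/16
  (10-33/4)²=49/16
Σ(x-μ)² = 355/4
σ² = (355/4)/4 = 355/16

σ = √(355/16) ≈ 4.7104


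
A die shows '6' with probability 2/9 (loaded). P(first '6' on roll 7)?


Geometric: P(X=7) = (1-p)^(k-1)×p = (7/9)^6×2/9 = 235298/4782969

P(X=7) = 235298/4782969 ≈ 4.92%


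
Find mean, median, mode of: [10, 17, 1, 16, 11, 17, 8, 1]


Sorted: [1, 1, 8, 10, 11, 16, 17, 17]
Mean = 81/8
Median = 21/2
Freq: {10: 1, 17: 2, 1: 2, 16: 1, 11: 1, 8: 1}
Mode: [1, 17]

Mean=81/8, Median=21/2, Mode=[1, 17]


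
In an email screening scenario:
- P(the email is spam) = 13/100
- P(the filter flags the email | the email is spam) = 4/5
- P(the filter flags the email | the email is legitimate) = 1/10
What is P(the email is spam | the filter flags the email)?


Using Bayes' theorem:
P(A|B) = P(B|A)·P(A) / P(B)

P(the filter flags the email) = 4/5 × 13/100 + 1/10 × 87/100
= 13/125 + 87/1000 = 191/1000

P(the email is spam|the filter flags the email) = (13/125) / (191/1000) = 104/191

P(the email is spam|the filter flags the email) = 104/191 ≈ 54.45%


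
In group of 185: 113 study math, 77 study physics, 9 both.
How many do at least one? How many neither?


|A∪B| = 113+77-9 = 181
Neither = 185-181 = 4

At least one: 181; Neither: 4


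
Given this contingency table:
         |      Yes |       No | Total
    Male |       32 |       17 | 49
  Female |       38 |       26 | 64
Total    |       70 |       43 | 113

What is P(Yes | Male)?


P(Yes | Male) = 32/(32+17) = 32/49

P(Yes|Male) = 32/49 ≈ 65.31%


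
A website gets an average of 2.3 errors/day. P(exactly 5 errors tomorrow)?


Poisson(λ=2.3): P(X=5) = e^(-λ)×λ^k/k!
= e^(-2.3) × 2.3^5 / 5!
≈ 0.1002588437 × 64.36343 / 120 ≈ 0.053775

P(X=5) ≈ 0.053775 ≈ 5.38%


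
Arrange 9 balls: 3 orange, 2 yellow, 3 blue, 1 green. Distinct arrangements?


9!/(3!×2!×3!×1!) = 5040

5040


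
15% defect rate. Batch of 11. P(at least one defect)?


P(all good) = (17/20)^11 = 34271896307633/204800000000000
P(≥1 defect) = 170528103692367/204800000000000

P = 170528103692367/204800000000000 ≈ 83.27%


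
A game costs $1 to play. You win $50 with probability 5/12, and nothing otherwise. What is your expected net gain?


E[gain] = (50-1)×5/12 + (-1)×7/12
= 245/12 - 7/12 = 119/6

Expected net gain = $119/6 ≈ $19.83


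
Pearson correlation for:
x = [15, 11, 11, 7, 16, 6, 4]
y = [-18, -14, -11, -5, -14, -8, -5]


n=7, Σx=70, Σy=-75, Σxy=-872, Σx²=824, Σy²=951
r = (7×(-872) - 70×(-75))/√((7×824 - 70²)(7×951 - (-75)²))
= -854/√(868×1032) = -854/√895776 ≈ -854/946.4544 ≈ -0.9023

r ≈ -0.9023


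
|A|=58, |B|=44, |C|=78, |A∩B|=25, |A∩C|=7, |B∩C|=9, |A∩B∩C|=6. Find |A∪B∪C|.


|A∪B∪C| = 58+44+78-25-7-9+6 = 145

|A∪B∪C| = 145


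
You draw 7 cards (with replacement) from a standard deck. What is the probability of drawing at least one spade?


P(not a spade) = 39/52 = 3/4
P(none in 7 draws) = (3/4)^7 = 2187/16384
P(≥1 spade) = 1 - 2187/16384 = 14197/16384

P = 14197/16384 ≈ 86.65%


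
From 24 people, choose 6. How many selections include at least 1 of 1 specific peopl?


Complement: C(24,6) - C(23,6) = 134596 - 100947 = 33649

33649


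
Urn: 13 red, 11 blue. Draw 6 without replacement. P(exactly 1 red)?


Hypergeometric: C(13,1)×C(11,5)/C(24,6)
= 13×462/134596 = 39/874

P(X=1) = 39/874 ≈ 4.46%


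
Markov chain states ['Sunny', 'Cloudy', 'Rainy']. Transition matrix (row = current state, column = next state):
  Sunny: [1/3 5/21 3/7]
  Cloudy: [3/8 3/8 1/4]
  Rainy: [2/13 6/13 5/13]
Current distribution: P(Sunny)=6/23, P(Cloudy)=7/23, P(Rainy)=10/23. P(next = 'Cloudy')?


P(next=Cloudy) = Σᵢ P(now=i)×P(i→Cloudy)
= 6/23×5/21 + 7/23×3/8 + 10/23×6/13
= 10/161 + 21/184 + 60/299 = 6311/16744

P = 6311/16744 ≈ 0.3769


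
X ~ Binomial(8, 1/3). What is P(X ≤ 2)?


P(X ≤ 2) = Σ P(X=i) for i=0..2
P(X=0) = 256/6561
P(X=1) = 1024/6561
P(X=2) = 1792/6561
Sum = 1024/2187

P(X ≤ 2) = 1024/2187 ≈ 46.82%


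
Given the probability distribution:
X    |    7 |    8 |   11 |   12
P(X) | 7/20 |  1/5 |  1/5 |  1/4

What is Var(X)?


E[X] = 37/4
E[X²] = 1803/20
Var(X) = E[X²] - (E[X])² = 1803/20 - 1369/16 = 367/80

Var(X) = 367/80 ≈ 4.5875


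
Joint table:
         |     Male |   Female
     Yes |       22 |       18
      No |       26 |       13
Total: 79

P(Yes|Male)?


P(Yes|Male) = 22/(22+26) = 22/48 = 11/24

P = 11/24 ≈ 45.83%


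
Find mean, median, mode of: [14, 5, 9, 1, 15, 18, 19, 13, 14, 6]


Sorted: [1, 5, 6, 9, 13, 14, 14, 15, 18, 19]
Mean = 114/10 = 57/5
Median = 27/2
Freq: {14: 2, 5: 1, 9: 1, 1: 1, 15: 1, 18: 1, 19: 1, 13: 1, 6: 1}
Mode: [14]

Mean=57/5, Median=27/2, Mode=14


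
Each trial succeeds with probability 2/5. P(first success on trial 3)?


Geometric: P(X=3) = (1-p)^(k-1)×p = (3/5)^2×2/5 = 18/125

P(X=3) = 18/125 ≈ 14.40%


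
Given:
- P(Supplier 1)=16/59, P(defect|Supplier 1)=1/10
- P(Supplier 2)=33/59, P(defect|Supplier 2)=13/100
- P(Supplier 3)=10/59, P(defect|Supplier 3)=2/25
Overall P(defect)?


P(B) = Σ P(B|Aᵢ)×P(Aᵢ)
  1/10×16/59 = 8/295
  13/100×33/59 = 429/5900
  2/25×10/59 = 4/295
Sum = 669/5900

P(defect) = 669/5900 ≈ 11.34%


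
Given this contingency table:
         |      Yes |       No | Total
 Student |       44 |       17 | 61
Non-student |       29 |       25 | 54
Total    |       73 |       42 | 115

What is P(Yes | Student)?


P(Yes | Student) = 44/(44+17) = 44/61

P(Yes|Student) = 44/61 ≈ 72.13%


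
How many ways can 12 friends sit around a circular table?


Circular arrangements of 12 distinct objects: fix one position to break rotational symmetry.
(n-1)! = 11! = 39916800

39916800


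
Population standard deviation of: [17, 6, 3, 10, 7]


Mean = 43/5
  (17-43/5)²=1764/25
  (6-43/5)²=169/25
  (3-43/5)²=784/25
  (10-43/5)²=49/25
  (7-43/5)²=64/25
Σ(x-μ)² = 566/5
σ² = (566/5)/5 = 566/25

σ = √(566/25) ≈ 4.7582


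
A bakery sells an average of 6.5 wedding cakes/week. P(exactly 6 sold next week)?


Poisson(λ=6.5): P(X=6) = e^(-λ)×λ^k/k!
= e^(-6.5) × 6.5^6 / 6!
≈ 0.001503439193 × 75418.890625 / 720 ≈ 0.157483

P(X=6) ≈ 0.157483 ≈ 15.75%


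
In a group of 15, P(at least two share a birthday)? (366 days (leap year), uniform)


P(all different) = Π(366-i)/366 for i=0..14
= 0.747702
P(match) = 1 - 0.747702 = 0.252298

P ≈ 0.2523 ≈ 25.23%


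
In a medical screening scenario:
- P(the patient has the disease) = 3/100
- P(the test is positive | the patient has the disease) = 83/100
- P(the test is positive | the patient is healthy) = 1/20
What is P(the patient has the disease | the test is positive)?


Using Bayes' theorem:
P(A|B) = P(B|A)·P(A) / P(B)

P(the test is positive) = 83/100 × 3/100 + 1/20 × 97/100
= 249/10000 + 97/2000 = 367/5000

P(the patient has the disease|the test is positive) = (249/10000) / (367/5000) = 249/734

P(the patient has the disease|the test is positive) = 249/734 ≈ 33.92%


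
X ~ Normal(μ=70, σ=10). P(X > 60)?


z = (60-70)/10 = -1.0
P(X > 60) = 1 - P(Z ≤ -1.0) = 1 - 0.1587 = 0.8413

P(X > 60) ≈ 0.8413


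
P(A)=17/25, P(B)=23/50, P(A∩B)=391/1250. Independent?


P(A)×P(B) = 391/1250
P(A∩B) = 391/1250
Equal ✓ → Independent

Yes, independent


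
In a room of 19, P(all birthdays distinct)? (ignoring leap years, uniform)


P(all different) = Π(365-i)/365 for i=0..18
= (365/365)×(364/365)×...×(347/365)
= 0.620881

P ≈ 0.6209 ≈ 62.09%


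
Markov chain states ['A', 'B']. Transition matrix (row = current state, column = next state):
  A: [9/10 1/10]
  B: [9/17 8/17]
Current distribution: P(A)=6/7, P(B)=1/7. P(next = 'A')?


P(next=A) = Σᵢ P(now=i)×P(i→A)
= 6/7×9/10 + 1/7×9/17
= 27/35 + 9/119 = 72/85

P = 72/85 ≈ 0.8471


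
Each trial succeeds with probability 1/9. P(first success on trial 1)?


Geometric: P(X=1) = (1-p)^(k-1)×p = (8/9)^0×1/9 = 1/9

P(X=1) = 1/9 ≈ 11.11%


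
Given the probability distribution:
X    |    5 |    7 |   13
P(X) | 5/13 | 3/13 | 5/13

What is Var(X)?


E[X] = 111/13
E[X²] = 1117/13
Var(X) = E[X²] - (E[X])² = 1117/13 - 12321/169 = 2200/169

Var(X) = 2200/169 ≈ 13.0178


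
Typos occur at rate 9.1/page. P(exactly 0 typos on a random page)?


Poisson(λ=9.1): P(X=0) = e^(-λ)×λ^k/k!
= e^(-9.1) × 9.1^0 / 0!
≈ 0.0001116658085 × 1 / 1 ≈ 0.000112

P(X=0) ≈ 0.000112 ≈ 0.01%


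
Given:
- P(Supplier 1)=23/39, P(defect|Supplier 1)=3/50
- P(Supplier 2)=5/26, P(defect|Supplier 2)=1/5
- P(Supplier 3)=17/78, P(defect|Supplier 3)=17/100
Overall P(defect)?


P(B) = Σ P(B|Aᵢ)×P(Aᵢ)
  3/50×23/39 = 23/650
  1/5×5/26 = 1/26
  17/100×17/78 = 289/7800
Sum = 173/1560

P(defect) = 173/1560 ≈ 11.09%


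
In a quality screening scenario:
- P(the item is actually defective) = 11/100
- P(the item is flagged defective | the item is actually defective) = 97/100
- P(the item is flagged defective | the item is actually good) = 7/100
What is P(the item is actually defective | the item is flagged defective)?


Using Bayes' theorem:
P(A|B) = P(B|A)·P(A) / P(B)

P(the item is flagged defective) = 97/100 × 11/100 + 7/100 × 89/100
= 1067/10000 + 623/10000 = 169/1000

P(the item is actually defective|the item is flagged defective) = (1067/10000) / (169/1000) = 1067/1690

P(the item is actually defective|the item is flagged defective) = 1067/1690 ≈ 63.14%


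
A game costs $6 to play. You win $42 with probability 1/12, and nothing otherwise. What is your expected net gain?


E[gain] = (42-6)×1/12 + (-6)×11/12
= 3 - 11/2 = -5/2

Expected net gain = $-5/2 ≈ $-2.50


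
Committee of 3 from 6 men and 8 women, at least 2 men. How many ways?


Count by #men:
  2M,1W: C(6,2)×C(8,1)=120
  3M,0W: C(6,3)×C(8,0)=20
Total = 140

140


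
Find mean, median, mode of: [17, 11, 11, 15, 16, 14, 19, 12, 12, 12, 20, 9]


Sorted: [9, 11, 11, 12, 12, 12, 14, 15, 16, 17, 19, 20]
Mean = 168/12 = 14
Median = 13
Freq: {17: 1, 11: 2, 15: 1, 16: 1, 14: 1, 19: 1, 12: 3, 20: 1, 9: 1}
Mode: [12]

Mean=14, Median=13, Mode=12


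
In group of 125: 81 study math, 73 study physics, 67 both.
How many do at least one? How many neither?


|A∪B| = 81+73-67 = 87
Neither = 125-87 = 38

At least one: 87; Neither: 38


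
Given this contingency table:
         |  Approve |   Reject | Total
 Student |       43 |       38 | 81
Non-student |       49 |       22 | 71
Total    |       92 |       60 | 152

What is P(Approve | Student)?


P(Approve | Student) = 43/(43+38) = 43/81

P(Approve|Student) = 43/81 ≈ 53.09%


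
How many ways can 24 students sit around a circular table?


Circular arrangements of 24 distinct objects: fix one position to break rotational symmetry.
(n-1)! = 23! = 25852016738884976640000

25852016738884976640000


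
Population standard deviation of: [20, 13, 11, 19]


Mean = 63/4
  (20-63/4)²=289/16
  (13-63/4)²=121/16
  (11-63/4)²=361/16
  (19-63/4)²=169/16
Σ(x-μ)² = 235/4
σ² = (235/4)/4 = 235/16

σ = √(235/16) ≈ 3.8324


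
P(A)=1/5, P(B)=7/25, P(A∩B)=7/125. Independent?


P(A)×P(B) = 7/125
P(A∩B) = 7/125
Equal ✓ → Independent

Yes, independent


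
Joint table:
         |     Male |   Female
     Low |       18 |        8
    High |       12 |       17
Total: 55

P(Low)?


P(Low) = (18+8)/55 = 26/55

P(Low) = 26/55 ≈ 47.27%


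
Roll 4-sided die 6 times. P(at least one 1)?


P(no 1)^6 = (3/4)^6 = 729/4096
P(≥1) = 1 - 729/4096 = 3367/4096

P = 3367/4096 ≈ 82.20%


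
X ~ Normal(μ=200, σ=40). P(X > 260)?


z = (260-200)/40 = 1.5
P(X > 260) = 1 - P(Z ≤ 1.5) = 1 - 0.9332 = 0.0668

P(X > 260) ≈ 0.0668


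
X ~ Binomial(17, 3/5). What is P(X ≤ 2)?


P(X ≤ 2) = Σ P(X=i) for i=0..2
P(X=0) = 131072/762939453125
P(X=1) = 3342336/762939453125
P(X=2) = 40108032/762939453125
Sum = 8716288/152587890625

P(X ≤ 2) = 8716288/152587890625 ≈ 0.01%


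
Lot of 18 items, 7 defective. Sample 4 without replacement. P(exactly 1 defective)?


Hypergeometric: C(7,1)×C(11,3)/C(18,4)
= 7×165/3060 = 77/204

P(X=1) = 77/204 ≈ 37.75%


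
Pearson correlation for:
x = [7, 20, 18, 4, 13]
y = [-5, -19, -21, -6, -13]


n=5, Σx=62, Σy=-64, Σxy=-986, Σx²=958, Σy²=1032
r = (5×(-986) - 62×(-64))/√((5×958 - 62²)(5×1032 - (-64)²))
= -962/√(946×1064) = -962/√1006544 ≈ -962/1003.2667 ≈ -0.9589

r ≈ -0.9589


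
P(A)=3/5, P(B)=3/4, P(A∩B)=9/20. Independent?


P(A)×P(B) = 9/20
P(A∩B) = 9/20
Equal ✓ → Independent

Yes, independent


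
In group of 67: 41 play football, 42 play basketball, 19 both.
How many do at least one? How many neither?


|A∪B| = 41+42-19 = 64
Neither = 67-64 = 3

At least one: 64; Neither: 3


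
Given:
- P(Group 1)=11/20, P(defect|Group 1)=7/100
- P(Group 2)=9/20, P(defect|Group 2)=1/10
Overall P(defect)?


P(B) = Σ P(B|Aᵢ)×P(Aᵢ)
  7/100×11/20 = 77/2000
  1/10×9/20 = 9/200
Sum = 167/2000

P(defect) = 167/2000 ≈ 8.35%


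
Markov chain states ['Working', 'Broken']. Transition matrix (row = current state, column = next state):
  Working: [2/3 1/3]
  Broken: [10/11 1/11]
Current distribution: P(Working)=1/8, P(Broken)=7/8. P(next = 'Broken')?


P(next=Broken) = Σᵢ P(now=i)×P(i→Broken)
= 1/8×1/3 + 7/8×1/11
= 1/24 + 7/88 = 4/33

P = 4/33 ≈ 0.1212


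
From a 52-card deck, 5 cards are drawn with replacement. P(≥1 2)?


P(not a 2) = 48/52 = 12/13
P(none in 5 draws) = (12/13)^5 = 248832/371293
P(≥1 2) = 1 - 248832/371293 = 122461/371293

P = 122461/371293 ≈ 32.98%


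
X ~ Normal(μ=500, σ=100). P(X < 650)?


z = (650-500)/100 = 1.5
P(Z < 1.5) = 0.9332

P(X < 650) ≈ 0.9332


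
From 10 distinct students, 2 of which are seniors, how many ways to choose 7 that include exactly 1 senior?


Choose 1 of the 2 seniors and 6 of the other 8 students:
C(2,1)×C(8,6) = 2×28 = 56

56


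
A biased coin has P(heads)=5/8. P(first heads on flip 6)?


Geometric: P(X=6) = (1-p)^(k-1)×p = (3/8)^5×5/8 = 1215/262144

P(X=6) = 1215/262144 ≈ 0.46%


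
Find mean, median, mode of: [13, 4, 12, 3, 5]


Sorted: [3, 4, 5, 12, 13]
Mean = 37/5
Median = 5
Freq: {13: 1, 4: 1, 12: 1, 3: 1, 5: 1}
Mode: No mode

Mean=37/5, Median=5, Mode=No mode


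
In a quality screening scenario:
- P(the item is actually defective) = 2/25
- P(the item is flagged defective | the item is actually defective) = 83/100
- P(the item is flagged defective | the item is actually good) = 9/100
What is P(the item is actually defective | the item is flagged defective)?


Using Bayes' theorem:
P(A|B) = P(B|A)·P(A) / P(B)

P(the item is flagged defective) = 83/100 × 2/25 + 9/100 × 23/25
= 83/1250 + 207/2500 = 373/2500

P(the item is actually defective|the item is flagged defective) = (83/1250) / (373/2500) = 166/373

P(the item is actually defective|the item is flagged defective) = 166/373 ≈ 44.50%


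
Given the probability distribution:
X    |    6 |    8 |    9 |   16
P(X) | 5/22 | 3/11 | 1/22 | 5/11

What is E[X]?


E[X] = Σ x·P(X=x)
= (6)×(5/22) + (8)×(3/11) + (9)×(1/22) + (16)×(5/11)
= 247/22

E[X] = 247/22


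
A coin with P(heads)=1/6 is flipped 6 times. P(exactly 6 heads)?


Binomial: P(X=6) = C(6,6)×p^6×(1-p)^0
= 1 × 1/46656 × 1 = 1/46656

P(X=6) = 1/46656 ≈ 0.00%


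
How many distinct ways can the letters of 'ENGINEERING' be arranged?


Letters: 11, freq: {'E': 3, 'N': 3, 'G': 2, 'I': 2, 'R': 1}
11!/(3!×3!×2!×2!×1!) = 39916800/144 = 277200

277200
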